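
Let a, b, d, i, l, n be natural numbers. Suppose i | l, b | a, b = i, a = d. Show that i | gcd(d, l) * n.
b = i and b | a, hence i | a. a = d, so i | d. Since i | l, i | gcd(d, l). Then i | gcd(d, l) * n.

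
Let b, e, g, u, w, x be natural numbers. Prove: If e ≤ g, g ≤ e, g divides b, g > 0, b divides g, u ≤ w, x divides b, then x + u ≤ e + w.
g ≤ e and e ≤ g, therefore g = e. b divides g and g divides b, therefore b = g. Since x divides b, x divides g. g > 0, so x ≤ g. Since g = e, x ≤ e. u ≤ w, so x + u ≤ e + w.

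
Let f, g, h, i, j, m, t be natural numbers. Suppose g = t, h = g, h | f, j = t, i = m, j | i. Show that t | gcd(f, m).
Since h = g and g = t, h = t. Since h | f, t | f. Since i = m and j | i, j | m. Since j = t, t | m. t | f, so t | gcd(f, m).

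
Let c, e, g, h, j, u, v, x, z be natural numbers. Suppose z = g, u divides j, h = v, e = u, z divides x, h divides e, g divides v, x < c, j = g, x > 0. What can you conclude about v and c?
v < c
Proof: h = v and h divides e, hence v divides e. e = u, so v divides u. j = g and u divides j, therefore u divides g. v divides u, so v divides g. g divides v, so g = v. z = g, so z = v. z divides x, so v divides x. Since x > 0, v ≤ x. Since x < c, v < c.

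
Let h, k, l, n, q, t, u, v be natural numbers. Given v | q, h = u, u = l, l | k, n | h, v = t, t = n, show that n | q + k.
v = t and t = n, therefore v = n. Since v | q, n | q. h = u and u = l, hence h = l. Since n | h, n | l. From l | k, n | k. From n | q, n | q + k.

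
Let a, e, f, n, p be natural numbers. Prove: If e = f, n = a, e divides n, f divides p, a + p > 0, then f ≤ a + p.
Since n = a and e divides n, e divides a. Since e = f, f divides a. Since f divides p, f divides a + p. a + p > 0, so f ≤ a + p.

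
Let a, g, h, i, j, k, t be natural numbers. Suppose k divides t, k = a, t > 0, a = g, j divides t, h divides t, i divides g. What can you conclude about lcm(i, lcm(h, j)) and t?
lcm(i, lcm(h, j)) ≤ t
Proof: k = a and k divides t, hence a divides t. a = g, so g divides t. Since i divides g, i divides t. Because h divides t and j divides t, lcm(h, j) divides t. i divides t, so lcm(i, lcm(h, j)) divides t. From t > 0, lcm(i, lcm(h, j)) ≤ t.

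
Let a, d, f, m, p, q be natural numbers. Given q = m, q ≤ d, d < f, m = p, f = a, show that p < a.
q = m and q ≤ d, thus m ≤ d. From f = a and d < f, d < a. Since m ≤ d, m < a. m = p, so p < a.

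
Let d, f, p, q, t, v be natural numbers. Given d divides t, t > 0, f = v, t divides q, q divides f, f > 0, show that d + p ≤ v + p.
d divides t and t > 0, thus d ≤ t. t divides q and q divides f, hence t divides f. Because f > 0, t ≤ f. Since f = v, t ≤ v. Since d ≤ t, d ≤ v. Then d + p ≤ v + p.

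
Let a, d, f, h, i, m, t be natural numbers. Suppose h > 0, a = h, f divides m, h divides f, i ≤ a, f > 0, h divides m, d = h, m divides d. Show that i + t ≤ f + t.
h divides f and f > 0, therefore h ≤ f. d = h and m divides d, so m divides h. Since h divides m, m = h. f divides m, so f divides h. h > 0, so f ≤ h. Since h ≤ f, h = f. Since a = h, a = f. Since i ≤ a, i ≤ f. Then i + t ≤ f + t.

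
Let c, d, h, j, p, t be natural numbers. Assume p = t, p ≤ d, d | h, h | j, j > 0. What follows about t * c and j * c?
t * c ≤ j * c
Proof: Since p = t and p ≤ d, t ≤ d. Since d | h and h | j, d | j. From j > 0, d ≤ j. Since t ≤ d, t ≤ j. Then t * c ≤ j * c.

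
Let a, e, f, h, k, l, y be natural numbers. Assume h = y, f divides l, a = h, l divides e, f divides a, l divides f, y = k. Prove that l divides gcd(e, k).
From h = y and y = k, h = k. f divides l and l divides f, hence f = l. a = h and f divides a, therefore f divides h. Since f = l, l divides h. Because h = k, l divides k. Since l divides e, l divides gcd(e, k).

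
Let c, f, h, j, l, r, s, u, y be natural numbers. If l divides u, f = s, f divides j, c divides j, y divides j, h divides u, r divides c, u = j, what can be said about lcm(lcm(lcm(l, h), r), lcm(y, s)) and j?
lcm(lcm(lcm(l, h), r), lcm(y, s)) divides j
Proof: From l divides u and h divides u, lcm(l, h) divides u. Since u = j, lcm(l, h) divides j. Because r divides c and c divides j, r divides j. Since lcm(l, h) divides j, lcm(lcm(l, h), r) divides j. f = s and f divides j, therefore s divides j. y divides j, so lcm(y, s) divides j. lcm(lcm(l, h), r) divides j, so lcm(lcm(lcm(l, h), r), lcm(y, s)) divides j.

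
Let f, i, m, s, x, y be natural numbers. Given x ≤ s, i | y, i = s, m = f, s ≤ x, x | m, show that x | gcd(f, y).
From m = f and x | m, x | f. s ≤ x and x ≤ s, therefore s = x. From i = s and i | y, s | y. Since s = x, x | y. From x | f, x | gcd(f, y).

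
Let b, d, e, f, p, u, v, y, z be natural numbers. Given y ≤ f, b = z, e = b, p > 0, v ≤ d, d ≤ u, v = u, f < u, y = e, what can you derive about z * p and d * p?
z * p < d * p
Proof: e = b and b = z, thus e = z. y = e, so y = z. v = u and v ≤ d, thus u ≤ d. Since d ≤ u, u = d. From y ≤ f and f < u, y < u. Since u = d, y < d. y = z, so z < d. p > 0, so z * p < d * p.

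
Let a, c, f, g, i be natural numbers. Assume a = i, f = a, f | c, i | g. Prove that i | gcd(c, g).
f = a and f | c, hence a | c. From a = i, i | c. i | g, so i | gcd(c, g).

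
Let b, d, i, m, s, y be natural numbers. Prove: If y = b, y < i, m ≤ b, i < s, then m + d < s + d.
y = b and y < i, therefore b < i. m ≤ b, so m < i. Because i < s, m < s. Then m + d < s + d.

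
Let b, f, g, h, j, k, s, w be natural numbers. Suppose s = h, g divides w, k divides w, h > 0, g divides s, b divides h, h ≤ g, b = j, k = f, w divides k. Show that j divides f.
w divides k and k divides w, hence w = k. k = f, so w = f. s = h and g divides s, hence g divides h. Since h > 0, g ≤ h. From h ≤ g, g = h. g divides w, so h divides w. b divides h, so b divides w. Since b = j, j divides w. Since w = f, j divides f.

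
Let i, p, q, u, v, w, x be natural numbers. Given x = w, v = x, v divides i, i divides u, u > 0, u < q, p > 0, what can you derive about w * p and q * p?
w * p < q * p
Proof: v divides i and i divides u, therefore v divides u. Since v = x, x divides u. x = w, so w divides u. Since u > 0, w ≤ u. u < q, so w < q. Since p > 0, by multiplying by a positive, w * p < q * p.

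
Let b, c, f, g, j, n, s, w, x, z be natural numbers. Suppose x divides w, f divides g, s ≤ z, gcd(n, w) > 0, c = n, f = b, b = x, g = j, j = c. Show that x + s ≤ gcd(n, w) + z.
j = c and c = n, hence j = n. From f = b and f divides g, b divides g. b = x, so x divides g. Since g = j, x divides j. j = n, so x divides n. x divides w, so x divides gcd(n, w). gcd(n, w) > 0, so x ≤ gcd(n, w). s ≤ z, so x + s ≤ gcd(n, w) + z.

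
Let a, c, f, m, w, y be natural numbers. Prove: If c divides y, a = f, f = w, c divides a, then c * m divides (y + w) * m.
a = f and f = w, so a = w. c divides a, so c divides w. Since c divides y, c divides y + w. Then c * m divides (y + w) * m.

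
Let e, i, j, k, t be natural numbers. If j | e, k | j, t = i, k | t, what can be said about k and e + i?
k | e + i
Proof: k | j and j | e, thus k | e. t = i and k | t, therefore k | i. k | e, so k | e + i.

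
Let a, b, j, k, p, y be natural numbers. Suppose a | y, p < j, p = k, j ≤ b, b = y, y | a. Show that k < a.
p = k and p < j, hence k < j. y | a and a | y, therefore y = a. b = y and j ≤ b, therefore j ≤ y. y = a, so j ≤ a. Since k < j, k < a.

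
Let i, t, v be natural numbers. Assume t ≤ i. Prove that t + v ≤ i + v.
From t ≤ i, by adding to both sides, t + v ≤ i + v.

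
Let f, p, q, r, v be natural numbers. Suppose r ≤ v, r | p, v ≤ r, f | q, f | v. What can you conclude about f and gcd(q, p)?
f | gcd(q, p)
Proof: From v ≤ r and r ≤ v, v = r. f | v, so f | r. r | p, so f | p. Since f | q, f | gcd(q, p).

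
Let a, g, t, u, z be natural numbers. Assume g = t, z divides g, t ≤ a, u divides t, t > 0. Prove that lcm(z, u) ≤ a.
Since g = t and z divides g, z divides t. Since u divides t, lcm(z, u) divides t. Since t > 0, lcm(z, u) ≤ t. Since t ≤ a, lcm(z, u) ≤ a.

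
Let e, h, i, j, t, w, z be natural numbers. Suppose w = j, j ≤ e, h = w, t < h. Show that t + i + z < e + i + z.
Since h = w and t < h, t < w. w = j, so t < j. Because j ≤ e, t < e. Then t + i < e + i. Then t + i + z < e + i + z.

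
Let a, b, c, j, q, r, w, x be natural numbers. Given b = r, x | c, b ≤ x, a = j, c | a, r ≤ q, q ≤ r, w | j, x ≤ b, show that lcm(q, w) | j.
x ≤ b and b ≤ x, hence x = b. Since b = r, x = r. r ≤ q and q ≤ r, hence r = q. x = r, so x = q. Because x | c and c | a, x | a. Since a = j, x | j. Since x = q, q | j. Since w | j, lcm(q, w) | j.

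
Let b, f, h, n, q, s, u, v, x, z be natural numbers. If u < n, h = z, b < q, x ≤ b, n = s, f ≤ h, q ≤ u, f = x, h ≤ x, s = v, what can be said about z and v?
z < v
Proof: f = x and f ≤ h, therefore x ≤ h. Since h ≤ x, x = h. From h = z, x = z. From x ≤ b and b < q, x < q. q ≤ u, so x < u. Since n = s and s = v, n = v. Since u < n, u < v. Since x < u, x < v. x = z, so z < v.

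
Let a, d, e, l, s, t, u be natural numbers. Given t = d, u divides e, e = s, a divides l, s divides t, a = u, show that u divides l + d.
a = u and a divides l, therefore u divides l. e = s and u divides e, therefore u divides s. t = d and s divides t, thus s divides d. From u divides s, u divides d. u divides l, so u divides l + d.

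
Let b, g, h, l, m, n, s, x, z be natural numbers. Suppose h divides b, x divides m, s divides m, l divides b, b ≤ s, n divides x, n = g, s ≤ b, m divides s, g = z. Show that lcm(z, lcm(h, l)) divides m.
From n = g and g = z, n = z. Because n divides x and x divides m, n divides m. Since n = z, z divides m. s divides m and m divides s, so s = m. b ≤ s and s ≤ b, hence b = s. Since h divides b and l divides b, lcm(h, l) divides b. From b = s, lcm(h, l) divides s. Since s = m, lcm(h, l) divides m. Since z divides m, lcm(z, lcm(h, l)) divides m.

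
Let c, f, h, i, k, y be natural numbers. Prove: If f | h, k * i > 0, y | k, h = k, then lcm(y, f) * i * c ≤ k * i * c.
From h = k and f | h, f | k. y | k, so lcm(y, f) | k. Then lcm(y, f) * i | k * i. k * i > 0, so lcm(y, f) * i ≤ k * i. Then lcm(y, f) * i * c ≤ k * i * c.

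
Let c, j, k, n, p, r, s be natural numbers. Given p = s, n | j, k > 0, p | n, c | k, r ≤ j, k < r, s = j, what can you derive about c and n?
c < n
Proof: p = s and p | n, hence s | n. Since s = j, j | n. n | j, so j = n. c | k and k > 0, thus c ≤ k. Since k < r and r ≤ j, k < j. Since c ≤ k, c < j. Since j = n, c < n.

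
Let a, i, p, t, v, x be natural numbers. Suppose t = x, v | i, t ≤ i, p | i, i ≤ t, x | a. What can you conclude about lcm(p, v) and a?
lcm(p, v) | a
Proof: i ≤ t and t ≤ i, hence i = t. Since t = x, i = x. p | i and v | i, thus lcm(p, v) | i. Since i = x, lcm(p, v) | x. Because x | a, lcm(p, v) | a.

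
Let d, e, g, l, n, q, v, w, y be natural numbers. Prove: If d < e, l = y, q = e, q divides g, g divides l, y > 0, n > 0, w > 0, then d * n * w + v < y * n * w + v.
From q divides g and g divides l, q divides l. Since q = e, e divides l. Because l = y, e divides y. y > 0, so e ≤ y. Since d < e, d < y. Since n > 0, by multiplying by a positive, d * n < y * n. Using w > 0, by multiplying by a positive, d * n * w < y * n * w. Then d * n * w + v < y * n * w + v.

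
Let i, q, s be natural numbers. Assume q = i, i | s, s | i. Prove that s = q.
i | s and s | i, so i = s. Since q = i, q = s. Then s = q.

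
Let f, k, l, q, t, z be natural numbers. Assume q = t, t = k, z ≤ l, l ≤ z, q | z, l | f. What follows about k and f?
k | f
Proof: Since q = t and t = k, q = k. z ≤ l and l ≤ z, thus z = l. Since q | z, q | l. Since l | f, q | f. q = k, so k | f.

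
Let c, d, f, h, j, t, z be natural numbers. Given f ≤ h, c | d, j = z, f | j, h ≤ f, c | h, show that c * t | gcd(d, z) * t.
h ≤ f and f ≤ h, hence h = f. From c | h, c | f. From f | j, c | j. Since j = z, c | z. Since c | d, c | gcd(d, z). Then c * t | gcd(d, z) * t.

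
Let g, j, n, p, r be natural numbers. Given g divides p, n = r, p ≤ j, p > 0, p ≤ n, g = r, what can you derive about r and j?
r ≤ j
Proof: From n = r and p ≤ n, p ≤ r. g divides p and p > 0, so g ≤ p. g = r, so r ≤ p. Since p ≤ r, p = r. From p ≤ j, r ≤ j.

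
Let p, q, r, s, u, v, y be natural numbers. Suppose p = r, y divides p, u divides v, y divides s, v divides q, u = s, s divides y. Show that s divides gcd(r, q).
y divides s and s divides y, therefore y = s. p = r and y divides p, therefore y divides r. y = s, so s divides r. From u = s and u divides v, s divides v. Since v divides q, s divides q. Since s divides r, s divides gcd(r, q).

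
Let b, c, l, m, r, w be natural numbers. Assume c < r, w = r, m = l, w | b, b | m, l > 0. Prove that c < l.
From w | b and b | m, w | m. m = l, so w | l. Since w = r, r | l. Since l > 0, r ≤ l. c < r, so c < l.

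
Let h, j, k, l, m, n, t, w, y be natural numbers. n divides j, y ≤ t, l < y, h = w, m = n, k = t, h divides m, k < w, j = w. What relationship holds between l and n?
l < n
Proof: l < y and y ≤ t, so l < t. Because m = n and h divides m, h divides n. h = w, so w divides n. j = w and n divides j, therefore n divides w. w divides n, so w = n. k = t and k < w, so t < w. Since w = n, t < n. l < t, so l < n.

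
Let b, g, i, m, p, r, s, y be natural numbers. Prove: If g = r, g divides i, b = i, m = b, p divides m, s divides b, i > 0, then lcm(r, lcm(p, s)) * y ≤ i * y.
g = r and g divides i, thus r divides i. Because m = b and p divides m, p divides b. s divides b, so lcm(p, s) divides b. b = i, so lcm(p, s) divides i. Since r divides i, lcm(r, lcm(p, s)) divides i. i > 0, so lcm(r, lcm(p, s)) ≤ i. By multiplying by a non-negative, lcm(r, lcm(p, s)) * y ≤ i * y.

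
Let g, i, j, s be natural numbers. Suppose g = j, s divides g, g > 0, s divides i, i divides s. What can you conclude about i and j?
i ≤ j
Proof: Since s divides i and i divides s, s = i. s divides g and g > 0, therefore s ≤ g. g = j, so s ≤ j. Since s = i, i ≤ j.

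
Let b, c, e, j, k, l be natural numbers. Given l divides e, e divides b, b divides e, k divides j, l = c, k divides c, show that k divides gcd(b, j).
Since e divides b and b divides e, e = b. Since l = c and l divides e, c divides e. e = b, so c divides b. Since k divides c, k divides b. Since k divides j, k divides gcd(b, j).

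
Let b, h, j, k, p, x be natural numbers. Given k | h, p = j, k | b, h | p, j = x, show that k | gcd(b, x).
p = j and h | p, therefore h | j. Since k | h, k | j. Since j = x, k | x. Since k | b, k | gcd(b, x).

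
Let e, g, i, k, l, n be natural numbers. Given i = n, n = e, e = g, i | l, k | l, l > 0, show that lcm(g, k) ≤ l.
Because n = e and e = g, n = g. Since i = n, i = g. Since i | l, g | l. Since k | l, lcm(g, k) | l. Since l > 0, lcm(g, k) ≤ l.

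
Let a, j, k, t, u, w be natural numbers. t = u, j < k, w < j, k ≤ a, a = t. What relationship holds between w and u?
w < u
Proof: w < j and j < k, therefore w < k. Because a = t and t = u, a = u. Since k ≤ a, k ≤ u. w < k, so w < u.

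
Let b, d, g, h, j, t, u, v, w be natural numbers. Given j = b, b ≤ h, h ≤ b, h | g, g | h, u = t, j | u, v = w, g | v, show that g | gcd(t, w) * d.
Since b ≤ h and h ≤ b, b = h. Since j = b, j = h. h | g and g | h, thus h = g. j = h, so j = g. u = t and j | u, therefore j | t. j = g, so g | t. v = w and g | v, hence g | w. Since g | t, g | gcd(t, w). Then g | gcd(t, w) * d.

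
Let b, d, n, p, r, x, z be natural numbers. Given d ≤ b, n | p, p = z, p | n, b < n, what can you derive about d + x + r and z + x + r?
d + x + r < z + x + r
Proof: n | p and p | n, therefore n = p. Because p = z, n = z. d ≤ b and b < n, therefore d < n. Since n = z, d < z. Then d + x < z + x. Then d + x + r < z + x + r.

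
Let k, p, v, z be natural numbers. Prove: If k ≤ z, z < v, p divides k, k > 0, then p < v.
From p divides k and k > 0, p ≤ k. k ≤ z and z < v, so k < v. p ≤ k, so p < v.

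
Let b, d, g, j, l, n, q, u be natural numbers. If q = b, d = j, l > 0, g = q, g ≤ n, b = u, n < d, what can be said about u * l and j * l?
u * l < j * l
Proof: Since q = b and b = u, q = u. Since g = q, g = u. Since g ≤ n, u ≤ n. d = j and n < d, therefore n < j. Because u ≤ n, u < j. Combining with l > 0, by multiplying by a positive, u * l < j * l.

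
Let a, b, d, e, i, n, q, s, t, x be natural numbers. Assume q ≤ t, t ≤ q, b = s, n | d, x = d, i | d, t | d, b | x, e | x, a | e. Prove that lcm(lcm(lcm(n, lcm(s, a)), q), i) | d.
Because b = s and b | x, s | x. a | e and e | x, hence a | x. s | x, so lcm(s, a) | x. x = d, so lcm(s, a) | d. Since n | d, lcm(n, lcm(s, a)) | d. From t ≤ q and q ≤ t, t = q. Since t | d, q | d. Since lcm(n, lcm(s, a)) | d, lcm(lcm(n, lcm(s, a)), q) | d. i | d, so lcm(lcm(lcm(n, lcm(s, a)), q), i) | d.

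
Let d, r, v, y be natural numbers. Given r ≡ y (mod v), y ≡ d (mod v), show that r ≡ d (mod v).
Since r ≡ y (mod v) and y ≡ d (mod v), by transitivity, r ≡ d (mod v).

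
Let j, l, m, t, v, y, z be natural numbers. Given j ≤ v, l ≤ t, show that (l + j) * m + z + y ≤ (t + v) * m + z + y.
l ≤ t and j ≤ v, so l + j ≤ t + v. Then (l + j) * m ≤ (t + v) * m. Then (l + j) * m + z ≤ (t + v) * m + z. Then (l + j) * m + z + y ≤ (t + v) * m + z + y.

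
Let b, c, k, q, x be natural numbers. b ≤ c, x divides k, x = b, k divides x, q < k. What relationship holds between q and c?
q < c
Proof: k divides x and x divides k, therefore k = x. Since x = b, k = b. Since q < k, q < b. Because b ≤ c, q < c.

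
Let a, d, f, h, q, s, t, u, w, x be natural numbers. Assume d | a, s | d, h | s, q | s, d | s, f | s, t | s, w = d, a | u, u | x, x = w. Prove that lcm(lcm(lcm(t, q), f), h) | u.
s | d and d | s, thus s = d. Since d | a and a | u, d | u. Since x = w and w = d, x = d. Since u | x, u | d. d | u, so d = u. From s = d, s = u. t | s and q | s, hence lcm(t, q) | s. f | s, so lcm(lcm(t, q), f) | s. h | s, so lcm(lcm(lcm(t, q), f), h) | s. s = u, so lcm(lcm(lcm(t, q), f), h) | u.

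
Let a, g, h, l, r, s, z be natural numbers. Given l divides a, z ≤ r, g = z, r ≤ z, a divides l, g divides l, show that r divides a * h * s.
Since z ≤ r and r ≤ z, z = r. g = z, so g = r. l divides a and a divides l, therefore l = a. g divides l, so g divides a. g = r, so r divides a. Then r divides a * h. Then r divides a * h * s.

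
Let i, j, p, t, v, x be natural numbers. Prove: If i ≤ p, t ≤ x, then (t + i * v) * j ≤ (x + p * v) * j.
Since i ≤ p, by multiplying by a non-negative, i * v ≤ p * v. t ≤ x, so t + i * v ≤ x + p * v. By multiplying by a non-negative, (t + i * v) * j ≤ (x + p * v) * j.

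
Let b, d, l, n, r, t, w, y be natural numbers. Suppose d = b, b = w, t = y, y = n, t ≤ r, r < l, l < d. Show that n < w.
d = b and b = w, thus d = w. t = y and y = n, hence t = n. t ≤ r and r < l, hence t < l. Since l < d, t < d. Because t = n, n < d. d = w, so n < w.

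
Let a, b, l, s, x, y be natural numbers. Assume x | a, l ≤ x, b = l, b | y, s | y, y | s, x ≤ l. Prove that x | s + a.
From l ≤ x and x ≤ l, l = x. Because b = l, b = x. y | s and s | y, thus y = s. b | y, so b | s. Because b = x, x | s. x | a, so x | s + a.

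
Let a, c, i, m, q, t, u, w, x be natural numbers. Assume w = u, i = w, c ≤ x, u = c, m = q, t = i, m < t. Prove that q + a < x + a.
i = w and w = u, hence i = u. u = c, so i = c. t = i and m < t, therefore m < i. i = c, so m < c. From m = q, q < c. c ≤ x, so q < x. Then q + a < x + a.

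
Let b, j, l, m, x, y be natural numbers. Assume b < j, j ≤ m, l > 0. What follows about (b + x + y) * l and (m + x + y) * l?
(b + x + y) * l < (m + x + y) * l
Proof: Because b < j and j ≤ m, b < m. Then b + x < m + x. Then b + x + y < m + x + y. Since l > 0, (b + x + y) * l < (m + x + y) * l.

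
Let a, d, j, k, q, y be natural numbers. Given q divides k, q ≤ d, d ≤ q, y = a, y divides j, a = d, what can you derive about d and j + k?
d divides j + k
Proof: y = a and a = d, hence y = d. y divides j, so d divides j. q ≤ d and d ≤ q, therefore q = d. q divides k, so d divides k. Since d divides j, d divides j + k.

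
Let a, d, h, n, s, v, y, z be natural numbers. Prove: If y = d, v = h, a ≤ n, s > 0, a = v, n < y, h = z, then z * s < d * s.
a = v and v = h, hence a = h. From y = d and n < y, n < d. From a ≤ n, a < d. Because a = h, h < d. Since h = z, z < d. Because s > 0, by multiplying by a positive, z * s < d * s.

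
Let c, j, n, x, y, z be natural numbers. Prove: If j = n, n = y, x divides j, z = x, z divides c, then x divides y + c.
Because j = n and n = y, j = y. Since x divides j, x divides y. z = x and z divides c, so x divides c. x divides y, so x divides y + c.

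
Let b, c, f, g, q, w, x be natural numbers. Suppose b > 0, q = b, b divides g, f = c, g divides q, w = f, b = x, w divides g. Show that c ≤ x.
From w = f and f = c, w = c. q = b and g divides q, so g divides b. b divides g, so g = b. Because w divides g, w divides b. w = c, so c divides b. Since b > 0, c ≤ b. From b = x, c ≤ x.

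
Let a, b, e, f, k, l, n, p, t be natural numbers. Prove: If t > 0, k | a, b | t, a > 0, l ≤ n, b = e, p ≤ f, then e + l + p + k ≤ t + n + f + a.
b | t and t > 0, so b ≤ t. b = e, so e ≤ t. l ≤ n and p ≤ f, therefore l + p ≤ n + f. k | a and a > 0, hence k ≤ a. l + p ≤ n + f, so l + p + k ≤ n + f + a. e ≤ t, so e + l + p + k ≤ t + n + f + a.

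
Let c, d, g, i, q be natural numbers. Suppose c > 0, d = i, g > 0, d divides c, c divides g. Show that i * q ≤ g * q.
d divides c and c > 0, hence d ≤ c. c divides g and g > 0, so c ≤ g. Since d ≤ c, d ≤ g. d = i, so i ≤ g. By multiplying by a non-negative, i * q ≤ g * q.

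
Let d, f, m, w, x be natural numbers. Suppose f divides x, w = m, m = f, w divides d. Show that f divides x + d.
Because w = m and m = f, w = f. w divides d, so f divides d. f divides x, so f divides x + d.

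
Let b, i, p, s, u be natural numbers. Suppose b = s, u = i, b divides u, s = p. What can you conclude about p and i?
p divides i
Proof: b = s and s = p, thus b = p. Since b divides u, p divides u. Since u = i, p divides i.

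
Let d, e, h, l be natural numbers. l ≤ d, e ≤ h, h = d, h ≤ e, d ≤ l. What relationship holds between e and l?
e = l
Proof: e ≤ h and h ≤ e, so e = h. Since h = d, e = d. From d ≤ l and l ≤ d, d = l. e = d, so e = l.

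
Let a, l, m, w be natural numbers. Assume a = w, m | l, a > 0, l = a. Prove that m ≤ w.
Because l = a and m | l, m | a. a > 0, so m ≤ a. a = w, so m ≤ w.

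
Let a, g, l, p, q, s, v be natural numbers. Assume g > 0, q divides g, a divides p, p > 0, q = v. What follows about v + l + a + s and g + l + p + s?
v + l + a + s ≤ g + l + p + s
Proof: q = v and q divides g, so v divides g. From g > 0, v ≤ g. Then v + l ≤ g + l. a divides p and p > 0, thus a ≤ p. Then a + s ≤ p + s. Since v + l ≤ g + l, v + l + a + s ≤ g + l + p + s.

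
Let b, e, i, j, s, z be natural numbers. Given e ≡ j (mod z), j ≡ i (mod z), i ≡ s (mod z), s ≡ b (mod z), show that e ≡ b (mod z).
Since e ≡ j (mod z) and j ≡ i (mod z), e ≡ i (mod z). Since i ≡ s (mod z), e ≡ s (mod z). Since s ≡ b (mod z), e ≡ b (mod z).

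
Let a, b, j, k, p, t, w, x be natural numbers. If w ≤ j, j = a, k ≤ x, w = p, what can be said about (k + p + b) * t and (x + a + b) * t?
(k + p + b) * t ≤ (x + a + b) * t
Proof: j = a and w ≤ j, so w ≤ a. w = p, so p ≤ a. Then p + b ≤ a + b. From k ≤ x, k + p + b ≤ x + a + b. Then (k + p + b) * t ≤ (x + a + b) * t.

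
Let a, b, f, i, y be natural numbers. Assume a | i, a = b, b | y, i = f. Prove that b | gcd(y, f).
a = b and a | i, thus b | i. Since i = f, b | f. From b | y, b | gcd(y, f).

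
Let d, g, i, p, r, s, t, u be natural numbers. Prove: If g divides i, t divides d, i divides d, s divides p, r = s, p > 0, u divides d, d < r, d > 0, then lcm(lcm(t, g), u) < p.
g divides i and i divides d, hence g divides d. Because t divides d, lcm(t, g) divides d. u divides d, so lcm(lcm(t, g), u) divides d. Since d > 0, lcm(lcm(t, g), u) ≤ d. Because r = s and d < r, d < s. Since lcm(lcm(t, g), u) ≤ d, lcm(lcm(t, g), u) < s. s divides p and p > 0, so s ≤ p. lcm(lcm(t, g), u) < s, so lcm(lcm(t, g), u) < p.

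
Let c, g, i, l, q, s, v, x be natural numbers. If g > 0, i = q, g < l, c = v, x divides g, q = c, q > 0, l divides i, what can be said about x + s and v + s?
x + s < v + s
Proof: x divides g and g > 0, therefore x ≤ g. g < l, so x < l. q = c and c = v, therefore q = v. From i = q and l divides i, l divides q. Since q > 0, l ≤ q. Since q = v, l ≤ v. Since x < l, x < v. Then x + s < v + s.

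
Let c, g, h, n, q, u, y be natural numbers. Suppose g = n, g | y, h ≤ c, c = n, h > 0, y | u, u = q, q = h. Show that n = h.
Because g = n and g | y, n | y. u = q and y | u, therefore y | q. n | y, so n | q. From q = h, n | h. Since h > 0, n ≤ h. Because c = n and h ≤ c, h ≤ n. n ≤ h, so n = h.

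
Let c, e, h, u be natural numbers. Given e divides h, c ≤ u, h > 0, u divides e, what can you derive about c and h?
c ≤ h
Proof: u divides e and e divides h, therefore u divides h. Since h > 0, u ≤ h. c ≤ u, so c ≤ h.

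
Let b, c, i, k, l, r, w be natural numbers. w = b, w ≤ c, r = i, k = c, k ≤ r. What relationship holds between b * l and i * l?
b * l ≤ i * l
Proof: Because w = b and w ≤ c, b ≤ c. k = c and k ≤ r, so c ≤ r. Since r = i, c ≤ i. Since b ≤ c, b ≤ i. By multiplying by a non-negative, b * l ≤ i * l.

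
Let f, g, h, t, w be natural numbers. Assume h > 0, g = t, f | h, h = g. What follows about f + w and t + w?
f + w ≤ t + w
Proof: h = g and g = t, so h = t. Because f | h and h > 0, f ≤ h. From h = t, f ≤ t. Then f + w ≤ t + w.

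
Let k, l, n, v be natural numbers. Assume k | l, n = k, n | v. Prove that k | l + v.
Because n = k and n | v, k | v. k | l, so k | l + v.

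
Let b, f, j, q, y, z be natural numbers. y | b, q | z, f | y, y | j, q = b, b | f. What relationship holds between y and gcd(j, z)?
y | gcd(j, z)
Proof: b | f and f | y, hence b | y. Since y | b, b = y. q = b, so q = y. Since q | z, y | z. From y | j, y | gcd(j, z).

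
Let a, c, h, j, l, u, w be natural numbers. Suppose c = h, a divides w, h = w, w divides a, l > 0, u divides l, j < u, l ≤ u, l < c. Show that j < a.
Because c = h and h = w, c = w. w divides a and a divides w, so w = a. c = w, so c = a. u divides l and l > 0, thus u ≤ l. l ≤ u, so u = l. Since j < u, j < l. l < c, so j < c. c = a, so j < a.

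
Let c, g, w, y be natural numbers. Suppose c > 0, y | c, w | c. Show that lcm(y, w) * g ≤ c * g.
Since y | c and w | c, lcm(y, w) | c. Since c > 0, lcm(y, w) ≤ c. Then lcm(y, w) * g ≤ c * g.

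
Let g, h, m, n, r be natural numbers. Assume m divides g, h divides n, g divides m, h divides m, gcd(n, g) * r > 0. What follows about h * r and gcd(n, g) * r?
h * r ≤ gcd(n, g) * r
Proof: Because m divides g and g divides m, m = g. Because h divides m, h divides g. From h divides n, h divides gcd(n, g). Then h * r divides gcd(n, g) * r. Since gcd(n, g) * r > 0, h * r ≤ gcd(n, g) * r.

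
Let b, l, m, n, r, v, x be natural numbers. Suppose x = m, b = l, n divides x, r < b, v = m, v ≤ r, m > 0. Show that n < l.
x = m and n divides x, hence n divides m. Since m > 0, n ≤ m. v ≤ r and r < b, thus v < b. v = m, so m < b. b = l, so m < l. n ≤ m, so n < l.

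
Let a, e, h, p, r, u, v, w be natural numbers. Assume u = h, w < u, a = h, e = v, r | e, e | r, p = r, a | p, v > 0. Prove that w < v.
From u = h and w < u, w < h. r | e and e | r, thus r = e. p = r and a | p, so a | r. Since r = e, a | e. e = v, so a | v. v > 0, so a ≤ v. a = h, so h ≤ v. w < h, so w < v.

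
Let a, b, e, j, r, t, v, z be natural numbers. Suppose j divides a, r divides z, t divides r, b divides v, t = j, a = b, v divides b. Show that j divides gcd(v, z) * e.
Since b divides v and v divides b, b = v. a = b, so a = v. From j divides a, j divides v. Because t = j and t divides r, j divides r. Since r divides z, j divides z. Since j divides v, j divides gcd(v, z). Then j divides gcd(v, z) * e.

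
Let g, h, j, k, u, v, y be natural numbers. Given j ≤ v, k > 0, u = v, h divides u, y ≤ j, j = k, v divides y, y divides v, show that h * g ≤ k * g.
y divides v and v divides y, so y = v. y ≤ j, so v ≤ j. j ≤ v, so v = j. Since j = k, v = k. Since u = v and h divides u, h divides v. v = k, so h divides k. k > 0, so h ≤ k. By multiplying by a non-negative, h * g ≤ k * g.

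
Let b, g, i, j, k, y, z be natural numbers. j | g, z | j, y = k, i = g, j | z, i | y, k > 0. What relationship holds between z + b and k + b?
z + b ≤ k + b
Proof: Since j | z and z | j, j = z. Because i = g and i | y, g | y. From j | g, j | y. Since y = k, j | k. Since k > 0, j ≤ k. Because j = z, z ≤ k. Then z + b ≤ k + b.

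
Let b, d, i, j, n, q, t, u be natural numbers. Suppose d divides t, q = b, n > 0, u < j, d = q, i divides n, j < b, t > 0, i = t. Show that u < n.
From u < j and j < b, u < b. d = q and q = b, hence d = b. d divides t, so b divides t. Since t > 0, b ≤ t. i divides n and n > 0, so i ≤ n. Since i = t, t ≤ n. b ≤ t, so b ≤ n. Since u < b, u < n.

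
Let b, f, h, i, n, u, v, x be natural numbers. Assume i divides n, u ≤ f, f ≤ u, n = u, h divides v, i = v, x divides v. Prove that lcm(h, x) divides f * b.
h divides v and x divides v, therefore lcm(h, x) divides v. Because u ≤ f and f ≤ u, u = f. n = u, so n = f. i = v and i divides n, thus v divides n. n = f, so v divides f. From lcm(h, x) divides v, lcm(h, x) divides f. Then lcm(h, x) divides f * b.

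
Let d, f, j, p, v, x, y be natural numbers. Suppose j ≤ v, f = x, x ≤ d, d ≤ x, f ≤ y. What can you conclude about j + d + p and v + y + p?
j + d + p ≤ v + y + p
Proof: x ≤ d and d ≤ x, therefore x = d. Since f = x, f = d. f ≤ y, so d ≤ y. j ≤ v, so j + d ≤ v + y. Then j + d + p ≤ v + y + p.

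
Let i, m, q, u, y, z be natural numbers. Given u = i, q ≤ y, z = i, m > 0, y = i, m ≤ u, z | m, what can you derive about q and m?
q ≤ m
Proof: z | m and m > 0, so z ≤ m. Since z = i, i ≤ m. u = i and m ≤ u, hence m ≤ i. Since i ≤ m, i = m. y = i, so y = m. Since q ≤ y, q ≤ m.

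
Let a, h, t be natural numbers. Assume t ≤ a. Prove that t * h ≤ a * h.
Because t ≤ a, by multiplying by a non-negative, t * h ≤ a * h.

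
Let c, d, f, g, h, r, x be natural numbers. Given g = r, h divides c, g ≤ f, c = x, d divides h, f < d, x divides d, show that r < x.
c = x and h divides c, therefore h divides x. d divides h, so d divides x. Since x divides d, d = x. g = r and g ≤ f, hence r ≤ f. f < d, so r < d. Since d = x, r < x.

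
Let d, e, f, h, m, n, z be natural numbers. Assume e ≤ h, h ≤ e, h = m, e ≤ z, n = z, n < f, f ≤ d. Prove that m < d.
e ≤ h and h ≤ e, thus e = h. Since h = m, e = m. e ≤ z, so m ≤ z. Because n = z and n < f, z < f. Since f ≤ d, z < d. m ≤ z, so m < d.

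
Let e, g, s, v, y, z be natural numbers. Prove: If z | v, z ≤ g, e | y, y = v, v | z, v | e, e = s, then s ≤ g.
z | v and v | z, therefore z = v. y = v and e | y, so e | v. From v | e, v = e. Since z = v, z = e. z ≤ g, so e ≤ g. Since e = s, s ≤ g.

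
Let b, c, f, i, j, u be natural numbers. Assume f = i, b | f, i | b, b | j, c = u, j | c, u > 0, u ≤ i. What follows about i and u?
i = u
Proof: Since f = i and b | f, b | i. Because i | b, b = i. c = u and j | c, so j | u. Since b | j, b | u. u > 0, so b ≤ u. b = i, so i ≤ u. u ≤ i, so i = u.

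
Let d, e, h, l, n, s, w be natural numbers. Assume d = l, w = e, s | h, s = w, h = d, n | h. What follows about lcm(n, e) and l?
lcm(n, e) | l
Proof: h = d and d = l, hence h = l. Because s = w and s | h, w | h. Since w = e, e | h. Since n | h, lcm(n, e) | h. h = l, so lcm(n, e) | l.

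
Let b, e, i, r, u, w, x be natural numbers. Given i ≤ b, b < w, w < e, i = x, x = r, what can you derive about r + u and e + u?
r + u < e + u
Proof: i = x and x = r, so i = r. Since i ≤ b, r ≤ b. Because b < w and w < e, b < e. Since r ≤ b, r < e. Then r + u < e + u.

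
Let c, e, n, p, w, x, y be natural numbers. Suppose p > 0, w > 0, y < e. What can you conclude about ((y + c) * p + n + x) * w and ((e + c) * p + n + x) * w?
((y + c) * p + n + x) * w < ((e + c) * p + n + x) * w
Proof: y < e, so y + c < e + c. Using p > 0, by multiplying by a positive, (y + c) * p < (e + c) * p. Then (y + c) * p + n < (e + c) * p + n. Then (y + c) * p + n + x < (e + c) * p + n + x. Since w > 0, by multiplying by a positive, ((y + c) * p + n + x) * w < ((e + c) * p + n + x) * w.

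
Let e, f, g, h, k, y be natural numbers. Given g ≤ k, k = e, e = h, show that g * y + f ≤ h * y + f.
k = e and g ≤ k, therefore g ≤ e. Since e = h, g ≤ h. Then g * y ≤ h * y. Then g * y + f ≤ h * y + f.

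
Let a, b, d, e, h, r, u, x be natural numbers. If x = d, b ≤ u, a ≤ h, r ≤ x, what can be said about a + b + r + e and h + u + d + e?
a + b + r + e ≤ h + u + d + e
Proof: x = d and r ≤ x, thus r ≤ d. Since b ≤ u, b + r ≤ u + d. Since a ≤ h, a + b + r ≤ h + u + d. Then a + b + r + e ≤ h + u + d + e.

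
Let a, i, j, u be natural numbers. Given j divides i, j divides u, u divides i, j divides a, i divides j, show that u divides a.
i divides j and j divides i, so i = j. Since u divides i, u divides j. Since j divides u, j = u. j divides a, so u divides a.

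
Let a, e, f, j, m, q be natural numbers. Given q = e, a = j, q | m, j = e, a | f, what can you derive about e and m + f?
e | m + f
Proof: Since q = e and q | m, e | m. Because a = j and j = e, a = e. Since a | f, e | f. Since e | m, e | m + f.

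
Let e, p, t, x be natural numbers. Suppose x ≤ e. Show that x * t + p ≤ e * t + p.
x ≤ e, hence x * t ≤ e * t. Then x * t + p ≤ e * t + p.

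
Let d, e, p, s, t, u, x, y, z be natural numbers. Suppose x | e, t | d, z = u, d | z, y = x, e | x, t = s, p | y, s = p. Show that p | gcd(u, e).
z = u and d | z, so d | u. Because t | d, t | u. Since t = s, s | u. s = p, so p | u. x | e and e | x, hence x = e. Since y = x and p | y, p | x. Since x = e, p | e. p | u, so p | gcd(u, e).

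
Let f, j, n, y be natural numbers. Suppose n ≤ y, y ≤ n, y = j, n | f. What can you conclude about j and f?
j | f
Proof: n ≤ y and y ≤ n, hence n = y. Since y = j, n = j. From n | f, j | f.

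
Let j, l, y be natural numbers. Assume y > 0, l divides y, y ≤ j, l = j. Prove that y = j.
l = j and l divides y, so j divides y. Since y > 0, j ≤ y. y ≤ j, so y = j.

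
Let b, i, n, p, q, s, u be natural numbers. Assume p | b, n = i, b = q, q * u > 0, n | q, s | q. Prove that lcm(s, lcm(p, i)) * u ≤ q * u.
Because b = q and p | b, p | q. n = i and n | q, thus i | q. From p | q, lcm(p, i) | q. s | q, so lcm(s, lcm(p, i)) | q. Then lcm(s, lcm(p, i)) * u | q * u. q * u > 0, so lcm(s, lcm(p, i)) * u ≤ q * u.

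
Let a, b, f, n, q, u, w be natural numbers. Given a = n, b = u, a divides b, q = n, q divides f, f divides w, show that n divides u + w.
Since b = u and a divides b, a divides u. a = n, so n divides u. Because q divides f and f divides w, q divides w. q = n, so n divides w. Since n divides u, n divides u + w.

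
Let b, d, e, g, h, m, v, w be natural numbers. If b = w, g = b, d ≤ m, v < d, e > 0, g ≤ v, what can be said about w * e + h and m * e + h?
w * e + h < m * e + h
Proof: g = b and b = w, so g = w. v < d and d ≤ m, hence v < m. Since g ≤ v, g < m. Since g = w, w < m. Since e > 0, w * e < m * e. Then w * e + h < m * e + h.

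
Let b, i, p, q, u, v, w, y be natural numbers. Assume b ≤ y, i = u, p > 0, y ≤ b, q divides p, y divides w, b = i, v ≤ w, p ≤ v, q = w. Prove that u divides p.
From y ≤ b and b ≤ y, y = b. b = i, so y = i. i = u, so y = u. Because q = w and q divides p, w divides p. p > 0, so w ≤ p. p ≤ v and v ≤ w, thus p ≤ w. Since w ≤ p, w = p. Because y divides w, y divides p. Since y = u, u divides p.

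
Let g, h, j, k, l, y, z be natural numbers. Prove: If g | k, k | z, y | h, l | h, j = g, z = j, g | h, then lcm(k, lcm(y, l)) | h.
Because z = j and j = g, z = g. From k | z, k | g. Since g | k, g = k. Since g | h, k | h. y | h and l | h, hence lcm(y, l) | h. Since k | h, lcm(k, lcm(y, l)) | h.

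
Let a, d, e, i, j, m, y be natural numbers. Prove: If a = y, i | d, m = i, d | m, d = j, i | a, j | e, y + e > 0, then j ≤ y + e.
From m = i and d | m, d | i. Because i | d, i = d. d = j, so i = j. i | a, so j | a. From a = y, j | y. Since j | e, j | y + e. y + e > 0, so j ≤ y + e.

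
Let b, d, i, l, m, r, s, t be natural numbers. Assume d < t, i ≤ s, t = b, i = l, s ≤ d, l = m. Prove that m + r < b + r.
i = l and l = m, hence i = m. Since i ≤ s, m ≤ s. s ≤ d, so m ≤ d. t = b and d < t, thus d < b. Since m ≤ d, m < b. Then m + r < b + r.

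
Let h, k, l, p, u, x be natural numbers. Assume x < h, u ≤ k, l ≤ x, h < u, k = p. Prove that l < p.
From l ≤ x and x < h, l < h. From h < u and u ≤ k, h < k. Since k = p, h < p. l < h, so l < p.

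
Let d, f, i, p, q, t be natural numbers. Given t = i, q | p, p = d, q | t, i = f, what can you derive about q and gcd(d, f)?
q | gcd(d, f)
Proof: p = d and q | p, hence q | d. Since t = i and i = f, t = f. q | t, so q | f. q | d, so q | gcd(d, f).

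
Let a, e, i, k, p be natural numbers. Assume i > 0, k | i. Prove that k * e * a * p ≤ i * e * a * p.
k | i and i > 0, so k ≤ i. Then k * e ≤ i * e. Then k * e * a ≤ i * e * a. Then k * e * a * p ≤ i * e * a * p.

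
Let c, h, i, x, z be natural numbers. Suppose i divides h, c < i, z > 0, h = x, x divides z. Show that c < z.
h = x and i divides h, so i divides x. Since x divides z, i divides z. z > 0, so i ≤ z. c < i, so c < z.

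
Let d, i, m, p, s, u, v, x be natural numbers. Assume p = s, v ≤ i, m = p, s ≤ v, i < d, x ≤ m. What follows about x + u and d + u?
x + u < d + u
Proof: m = p and p = s, so m = s. Since x ≤ m, x ≤ s. s ≤ v and v ≤ i, so s ≤ i. Since i < d, s < d. x ≤ s, so x < d. Then x + u < d + u.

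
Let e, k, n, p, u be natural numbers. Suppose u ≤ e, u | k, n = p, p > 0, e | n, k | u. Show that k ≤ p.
u | k and k | u, so u = k. From n = p and e | n, e | p. Since p > 0, e ≤ p. Since u ≤ e, u ≤ p. Since u = k, k ≤ p.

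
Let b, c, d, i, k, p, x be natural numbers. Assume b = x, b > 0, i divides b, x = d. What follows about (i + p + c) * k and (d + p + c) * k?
(i + p + c) * k ≤ (d + p + c) * k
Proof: b = x and x = d, therefore b = d. From i divides b and b > 0, i ≤ b. b = d, so i ≤ d. Then i + p ≤ d + p. Then i + p + c ≤ d + p + c. By multiplying by a non-negative, (i + p + c) * k ≤ (d + p + c) * k.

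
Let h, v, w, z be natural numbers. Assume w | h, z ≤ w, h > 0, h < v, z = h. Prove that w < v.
Since z = h and z ≤ w, h ≤ w. w | h and h > 0, therefore w ≤ h. h ≤ w, so h = w. Because h < v, w < v.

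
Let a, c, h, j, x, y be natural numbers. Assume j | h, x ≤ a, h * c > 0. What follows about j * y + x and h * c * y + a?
j * y + x ≤ h * c * y + a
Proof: j | h, thus j | h * c. h * c > 0, so j ≤ h * c. Then j * y ≤ h * c * y. Since x ≤ a, j * y + x ≤ h * c * y + a.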